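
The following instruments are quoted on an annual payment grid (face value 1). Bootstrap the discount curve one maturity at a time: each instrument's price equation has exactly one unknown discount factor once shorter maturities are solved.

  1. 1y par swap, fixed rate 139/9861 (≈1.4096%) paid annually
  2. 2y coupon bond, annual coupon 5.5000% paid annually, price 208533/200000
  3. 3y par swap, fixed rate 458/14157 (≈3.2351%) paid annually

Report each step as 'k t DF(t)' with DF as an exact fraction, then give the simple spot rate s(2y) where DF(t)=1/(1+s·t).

step 1 [1y] swap r/1=139/9861: DF=(1 − 139/9861·(0))/(1+139/9861) = 9861/10000 ≈ 0.986100
step 2 [2y] bond c/1=11/200: DF=(208533/200000 − 11/200·(0.986100))/(1+11/200) = 9369/10000 ≈ 0.936900
step 3 [3y] swap r/1=458/14157: DF=(1 − 458/14157·(0.986100+0.936900))/(1+458/14157) = 2271/2500 ≈ 0.908400

1 1 9861/10000
2 2 9369/10000
3 3 2271/2500
s(2y) = (1/(9369/10000) − 1)/(2) = 631/18738 ≈ 3.3675%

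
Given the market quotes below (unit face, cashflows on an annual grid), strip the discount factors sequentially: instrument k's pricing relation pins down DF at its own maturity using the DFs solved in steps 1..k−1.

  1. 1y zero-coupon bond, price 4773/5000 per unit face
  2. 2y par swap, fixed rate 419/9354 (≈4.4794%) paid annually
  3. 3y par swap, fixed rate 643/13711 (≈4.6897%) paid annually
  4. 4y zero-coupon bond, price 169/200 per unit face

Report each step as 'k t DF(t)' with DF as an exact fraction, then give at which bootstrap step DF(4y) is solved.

1 1 4773/5000
2 2 4581/5000
3 3 4357/5000
4 4 169/200
DF(4y) is solved at step 4

step 1 [1y] zero: DF = P = 4773/5000 ≈ 0.954600
step 2 [2y] swap r/1=419/9354: DF=(1 − 419/9354·(0.954600))/(1+419/9354) = 4581/5000 ≈ 0.916200
step 3 [3y] swap r/1=643/13711: DF=(1 − 643/13711·(0.954600+0.916200))/(1+643/13711) = 4357/5000 ≈ 0.871400
step 4 [4y] zero: DF = P = 169/200 ≈ 0.845000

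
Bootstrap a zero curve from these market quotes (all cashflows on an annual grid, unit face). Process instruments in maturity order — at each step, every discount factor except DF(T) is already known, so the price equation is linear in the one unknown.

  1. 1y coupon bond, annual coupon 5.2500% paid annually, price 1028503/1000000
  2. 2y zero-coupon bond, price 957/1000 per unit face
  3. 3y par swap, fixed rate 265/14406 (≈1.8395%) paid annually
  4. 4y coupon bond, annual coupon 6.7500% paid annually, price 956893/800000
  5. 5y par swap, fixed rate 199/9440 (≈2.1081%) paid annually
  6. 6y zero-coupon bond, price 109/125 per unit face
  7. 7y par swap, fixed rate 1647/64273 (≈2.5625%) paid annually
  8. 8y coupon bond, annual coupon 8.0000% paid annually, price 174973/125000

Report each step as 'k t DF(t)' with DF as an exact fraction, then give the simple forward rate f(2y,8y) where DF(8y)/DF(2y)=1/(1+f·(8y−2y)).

step 1 [1y] bond c/1=21/400: DF=(1028503/1000000 − 21/400·(0))/(1+21/400) = 2443/2500 ≈ 0.977200
step 2 [2y] zero: DF = P = 957/1000 ≈ 0.957000
step 3 [3y] swap r/1=265/14406: DF=(1 − 265/14406·(0.977200+0.957000))/(1+265/14406) = 947/1000 ≈ 0.947000
step 4 [4y] bond c/1=27/400: DF=(956893/800000 − 27/400·(0.977200+0.957000+0.947000))/(1+27/400) = 9383/10000 ≈ 0.938300
step 5 [5y] swap r/1=199/9440: DF=(1 − 199/9440·(0.977200+0.957000+0.947000+0.938300))/(1+199/9440) = 1801/2000 ≈ 0.900500
step 6 [6y] zero: DF = P = 109/125 ≈ 0.872000
step 7 [7y] swap r/1=1647/64273: DF=(1 − 1647/64273·(0.977200+0.957000+0.947000+0.938300+0.900500+0.872000))/(1+1647/64273) = 8353/10000 ≈ 0.835300
step 8 [8y] bond c/1=2/25: DF=(174973/125000 − 2/25·(0.977200+0.957000+0.947000+0.938300+0.900500+0.872000+0.835300))/(1+2/25) = 41/50 ≈ 0.820000

1 1 2443/2500
2 2 957/1000
3 3 947/1000
4 4 9383/10000
5 5 1801/2000
6 6 109/125
7 7 8353/10000
8 8 41/50
f(2y,8y) = ((957/1000)/(41/50) − 1)/(6) = 137/4920 ≈ 2.7846%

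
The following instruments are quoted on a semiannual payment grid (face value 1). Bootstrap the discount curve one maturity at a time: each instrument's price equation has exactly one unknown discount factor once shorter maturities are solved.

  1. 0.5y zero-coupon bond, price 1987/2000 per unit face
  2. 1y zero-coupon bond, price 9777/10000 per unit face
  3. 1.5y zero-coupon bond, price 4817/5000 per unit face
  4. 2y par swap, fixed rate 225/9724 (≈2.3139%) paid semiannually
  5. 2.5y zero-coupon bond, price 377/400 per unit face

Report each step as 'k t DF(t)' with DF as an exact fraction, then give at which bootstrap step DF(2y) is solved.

1 1/2 1987/2000
2 1 9777/10000
3 3/2 4817/5000
4 2 191/200
5 5/2 377/400
DF(2y) is solved at step 4

step 1 [0.5y] zero: DF = P = 1987/2000 ≈ 0.993500
step 2 [1y] zero: DF = P = 9777/10000 ≈ 0.977700
step 3 [1.5y] zero: DF = P = 4817/5000 ≈ 0.963400
step 4 [2y] swap r/2=225/19448: DF=(1 − 225/19448·(0.993500+0.977700+0.963400))/(1+225/19448) = 191/200 ≈ 0.955000
step 5 [2.5y] zero: DF = P = 377/400 ≈ 0.942500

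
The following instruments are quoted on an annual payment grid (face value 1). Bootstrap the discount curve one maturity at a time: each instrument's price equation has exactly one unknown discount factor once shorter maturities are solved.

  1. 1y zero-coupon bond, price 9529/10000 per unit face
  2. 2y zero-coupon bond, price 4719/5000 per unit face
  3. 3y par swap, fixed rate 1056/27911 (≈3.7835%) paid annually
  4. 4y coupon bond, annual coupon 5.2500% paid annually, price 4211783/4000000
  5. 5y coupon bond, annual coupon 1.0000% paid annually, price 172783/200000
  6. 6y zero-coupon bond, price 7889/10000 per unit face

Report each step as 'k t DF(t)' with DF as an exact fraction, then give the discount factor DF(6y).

step 1 [1y] zero: DF = P = 9529/10000 ≈ 0.952900
step 2 [2y] zero: DF = P = 4719/5000 ≈ 0.943800
step 3 [3y] swap r/1=1056/27911: DF=(1 − 1056/27911·(0.952900+0.943800))/(1+1056/27911) = 559/625 ≈ 0.894400
step 4 [4y] bond c/1=21/400: DF=(4211783/4000000 − 21/400·(0.952900+0.943800+0.894400))/(1+21/400) = 2153/2500 ≈ 0.861200
step 5 [5y] bond c/1=1/100: DF=(172783/200000 − 1/100·(0.952900+0.943800+0.894400+0.861200))/(1+1/100) = 512/625 ≈ 0.819200
step 6 [6y] zero: DF = P = 7889/10000 ≈ 0.788900

1 1 9529/10000
2 2 4719/5000
3 3 559/625
4 4 2153/2500
5 5 512/625
6 6 7889/10000
DF(6y) = 7889/10000 ≈ 0.788900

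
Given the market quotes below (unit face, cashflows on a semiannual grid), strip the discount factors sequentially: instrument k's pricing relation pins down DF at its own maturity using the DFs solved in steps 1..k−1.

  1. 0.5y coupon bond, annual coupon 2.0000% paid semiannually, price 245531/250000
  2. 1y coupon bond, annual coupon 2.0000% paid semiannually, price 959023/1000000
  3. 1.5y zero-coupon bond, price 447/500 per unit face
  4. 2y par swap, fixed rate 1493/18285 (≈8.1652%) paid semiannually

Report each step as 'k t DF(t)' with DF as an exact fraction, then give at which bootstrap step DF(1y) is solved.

1 1/2 2431/2500
2 1 9399/10000
3 3/2 447/500
4 2 8507/10000
DF(1y) is solved at step 2

step 1 [0.5y] bond c/2=1/100: DF=(245531/250000 − 1/100·(0))/(1+1/100) = 2431/2500 ≈ 0.972400
step 2 [1y] bond c/2=1/100: DF=(959023/1000000 − 1/100·(0.972400))/(1+1/100) = 9399/10000 ≈ 0.939900
step 3 [1.5y] zero: DF = P = 447/500 ≈ 0.894000
step 4 [2y] swap r/2=1493/36570: DF=(1 − 1493/36570·(0.972400+0.939900+0.894000))/(1+1493/36570) = 8507/10000 ≈ 0.850700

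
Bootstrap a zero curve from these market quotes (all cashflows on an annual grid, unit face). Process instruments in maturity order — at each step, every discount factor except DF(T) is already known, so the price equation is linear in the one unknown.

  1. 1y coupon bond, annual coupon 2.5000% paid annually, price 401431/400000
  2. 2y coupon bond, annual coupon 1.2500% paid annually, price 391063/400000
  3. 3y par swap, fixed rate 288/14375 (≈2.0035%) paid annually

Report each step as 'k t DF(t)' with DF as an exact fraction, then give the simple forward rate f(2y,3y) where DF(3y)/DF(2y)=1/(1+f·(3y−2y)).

1 1 9791/10000
2 2 1907/2000
3 3 589/625
f(2y,3y) = ((1907/2000)/(589/625) − 1)/(1) = 111/9424 ≈ 1.1778%

step 1 [1y] bond c/1=1/40: DF=(401431/400000 − 1/40·(0))/(1+1/40) = 9791/10000 ≈ 0.979100
step 2 [2y] bond c/1=1/80: DF=(391063/400000 − 1/80·(0.979100))/(1+1/80) = 1907/2000 ≈ 0.953500
step 3 [3y] swap r/1=288/14375: DF=(1 − 288/14375·(0.979100+0.953500))/(1+288/14375) = 589/625 ≈ 0.942400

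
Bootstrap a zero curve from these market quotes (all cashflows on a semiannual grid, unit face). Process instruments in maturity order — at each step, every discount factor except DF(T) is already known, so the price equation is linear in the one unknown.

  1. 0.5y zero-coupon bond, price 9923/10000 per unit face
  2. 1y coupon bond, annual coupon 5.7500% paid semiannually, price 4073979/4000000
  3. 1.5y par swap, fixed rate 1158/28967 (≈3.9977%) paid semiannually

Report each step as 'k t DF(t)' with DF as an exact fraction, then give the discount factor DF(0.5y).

1 1/2 9923/10000
2 1 9623/10000
3 3/2 9421/10000
DF(0.5y) = 9923/10000 ≈ 0.992300

step 1 [0.5y] zero: DF = P = 9923/10000 ≈ 0.992300
step 2 [1y] bond c/2=23/800: DF=(4073979/4000000 − 23/800·(0.992300))/(1+23/800) = 9623/10000 ≈ 0.962300
step 3 [1.5y] swap r/2=579/28967: DF=(1 − 579/28967·(0.992300+0.962300))/(1+579/28967) = 9421/10000 ≈ 0.942100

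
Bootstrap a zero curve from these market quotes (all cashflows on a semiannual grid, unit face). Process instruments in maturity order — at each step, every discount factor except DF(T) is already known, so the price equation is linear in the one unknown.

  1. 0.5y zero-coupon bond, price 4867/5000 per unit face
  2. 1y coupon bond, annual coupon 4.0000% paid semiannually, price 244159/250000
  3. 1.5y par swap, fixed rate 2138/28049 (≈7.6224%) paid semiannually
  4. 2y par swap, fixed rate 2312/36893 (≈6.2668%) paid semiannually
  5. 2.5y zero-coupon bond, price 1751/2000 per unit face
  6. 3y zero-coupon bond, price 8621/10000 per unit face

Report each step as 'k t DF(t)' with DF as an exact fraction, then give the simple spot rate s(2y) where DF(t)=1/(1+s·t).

step 1 [0.5y] zero: DF = P = 4867/5000 ≈ 0.973400
step 2 [1y] bond c/2=1/50: DF=(244159/250000 − 1/50·(0.973400))/(1+1/50) = 1173/1250 ≈ 0.938400
step 3 [1.5y] swap r/2=1069/28049: DF=(1 − 1069/28049·(0.973400+0.938400))/(1+1069/28049) = 8931/10000 ≈ 0.893100
step 4 [2y] swap r/2=1156/36893: DF=(1 − 1156/36893·(0.973400+0.938400+0.893100))/(1+1156/36893) = 2211/2500 ≈ 0.884400
step 5 [2.5y] zero: DF = P = 1751/2000 ≈ 0.875500
step 6 [3y] zero: DF = P = 8621/10000 ≈ 0.862100

1 1/2 4867/5000
2 1 1173/1250
3 3/2 8931/10000
4 2 2211/2500
5 5/2 1751/2000
6 3 8621/10000
s(2y) = (1/(2211/2500) − 1)/(2) = 289/4422 ≈ 6.5355%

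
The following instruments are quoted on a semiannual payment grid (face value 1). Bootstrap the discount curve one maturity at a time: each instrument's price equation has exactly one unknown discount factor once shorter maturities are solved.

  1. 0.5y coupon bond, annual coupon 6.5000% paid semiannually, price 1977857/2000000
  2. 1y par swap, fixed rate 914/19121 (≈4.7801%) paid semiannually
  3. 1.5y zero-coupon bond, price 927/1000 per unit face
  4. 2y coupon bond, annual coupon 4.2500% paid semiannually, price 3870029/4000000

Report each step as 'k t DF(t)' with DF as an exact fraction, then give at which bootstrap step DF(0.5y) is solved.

step 1 [0.5y] bond c/2=13/400: DF=(1977857/2000000 − 13/400·(0))/(1+13/400) = 4789/5000 ≈ 0.957800
step 2 [1y] swap r/2=457/19121: DF=(1 − 457/19121·(0.957800))/(1+457/19121) = 9543/10000 ≈ 0.954300
step 3 [1.5y] zero: DF = P = 927/1000 ≈ 0.927000
step 4 [2y] bond c/2=17/800: DF=(3870029/4000000 − 17/800·(0.957800+0.954300+0.927000))/(1+17/800) = 8883/10000 ≈ 0.888300

1 1/2 4789/5000
2 1 9543/10000
3 3/2 927/1000
4 2 8883/10000
DF(0.5y) is solved at step 1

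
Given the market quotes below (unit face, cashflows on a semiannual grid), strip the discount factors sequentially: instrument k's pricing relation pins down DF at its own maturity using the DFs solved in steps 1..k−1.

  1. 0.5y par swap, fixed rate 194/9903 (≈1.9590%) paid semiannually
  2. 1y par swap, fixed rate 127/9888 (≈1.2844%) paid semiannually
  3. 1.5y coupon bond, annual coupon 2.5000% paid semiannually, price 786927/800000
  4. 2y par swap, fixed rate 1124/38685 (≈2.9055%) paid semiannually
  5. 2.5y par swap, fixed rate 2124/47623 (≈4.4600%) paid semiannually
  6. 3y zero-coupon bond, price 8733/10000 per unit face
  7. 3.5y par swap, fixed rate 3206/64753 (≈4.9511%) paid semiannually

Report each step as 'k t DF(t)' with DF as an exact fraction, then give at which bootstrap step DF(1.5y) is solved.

1 1/2 9903/10000
2 1 9873/10000
3 3/2 9471/10000
4 2 4719/5000
5 5/2 4469/5000
6 3 8733/10000
7 7/2 8397/10000
DF(1.5y) is solved at step 3

step 1 [0.5y] swap r/2=97/9903: DF=(1 − 97/9903·(0))/(1+97/9903) = 9903/10000 ≈ 0.990300
step 2 [1y] swap r/2=127/19776: DF=(1 − 127/19776·(0.990300))/(1+127/19776) = 9873/10000 ≈ 0.987300
step 3 [1.5y] bond c/2=1/80: DF=(786927/800000 − 1/80·(0.990300+0.987300))/(1+1/80) = 9471/10000 ≈ 0.947100
step 4 [2y] swap r/2=562/38685: DF=(1 − 562/38685·(0.990300+0.987300+0.947100))/(1+562/38685) = 4719/5000 ≈ 0.943800
step 5 [2.5y] swap r/2=1062/47623: DF=(1 − 1062/47623·(0.990300+0.987300+0.947100+0.943800))/(1+1062/47623) = 4469/5000 ≈ 0.893800
step 6 [3y] zero: DF = P = 8733/10000 ≈ 0.873300
step 7 [3.5y] swap r/2=1603/64753: DF=(1 − 1603/64753·(0.990300+0.987300+0.947100+0.943800+0.893800+0.873300))/(1+1603/64753) = 8397/10000 ≈ 0.839700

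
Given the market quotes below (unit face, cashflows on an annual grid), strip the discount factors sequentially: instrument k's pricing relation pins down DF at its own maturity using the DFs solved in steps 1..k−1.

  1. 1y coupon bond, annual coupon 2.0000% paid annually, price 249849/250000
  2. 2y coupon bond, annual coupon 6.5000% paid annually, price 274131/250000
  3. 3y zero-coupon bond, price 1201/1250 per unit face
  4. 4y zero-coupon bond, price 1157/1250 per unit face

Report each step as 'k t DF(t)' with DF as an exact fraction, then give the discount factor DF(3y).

1 1 4899/5000
2 2 4849/5000
3 3 1201/1250
4 4 1157/1250
DF(3y) = 1201/1250 ≈ 0.960800

step 1 [1y] bond c/1=1/50: DF=(249849/250000 − 1/50·(0))/(1+1/50) = 4899/5000 ≈ 0.979800
step 2 [2y] bond c/1=13/200: DF=(274131/250000 − 13/200·(0.979800))/(1+13/200) = 4849/5000 ≈ 0.969800
step 3 [3y] zero: DF = P = 1201/1250 ≈ 0.960800
step 4 [4y] zero: DF = P = 1157/1250 ≈ 0.925600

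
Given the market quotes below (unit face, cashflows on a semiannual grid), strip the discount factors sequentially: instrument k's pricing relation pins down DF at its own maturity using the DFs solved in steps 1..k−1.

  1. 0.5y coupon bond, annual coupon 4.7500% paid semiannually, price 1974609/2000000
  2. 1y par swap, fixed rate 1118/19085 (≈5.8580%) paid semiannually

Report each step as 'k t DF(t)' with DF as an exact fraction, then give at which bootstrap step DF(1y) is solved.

step 1 [0.5y] bond c/2=19/800: DF=(1974609/2000000 − 19/800·(0))/(1+19/800) = 2411/2500 ≈ 0.964400
step 2 [1y] swap r/2=559/19085: DF=(1 − 559/19085·(0.964400))/(1+559/19085) = 9441/10000 ≈ 0.944100

1 1/2 2411/2500
2 1 9441/10000
DF(1y) is solved at step 2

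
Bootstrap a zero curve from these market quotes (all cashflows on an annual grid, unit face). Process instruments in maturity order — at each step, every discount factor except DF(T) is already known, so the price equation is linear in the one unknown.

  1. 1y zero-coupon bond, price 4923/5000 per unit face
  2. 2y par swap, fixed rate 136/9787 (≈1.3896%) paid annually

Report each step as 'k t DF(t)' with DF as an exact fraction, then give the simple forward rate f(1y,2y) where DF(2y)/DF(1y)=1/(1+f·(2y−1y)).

step 1 [1y] zero: DF = P = 4923/5000 ≈ 0.984600
step 2 [2y] swap r/1=136/9787: DF=(1 − 136/9787·(0.984600))/(1+136/9787) = 608/625 ≈ 0.972800

1 1 4923/5000
2 2 608/625
f(1y,2y) = ((4923/5000)/(608/625) − 1)/(1) = 59/4864 ≈ 1.2130%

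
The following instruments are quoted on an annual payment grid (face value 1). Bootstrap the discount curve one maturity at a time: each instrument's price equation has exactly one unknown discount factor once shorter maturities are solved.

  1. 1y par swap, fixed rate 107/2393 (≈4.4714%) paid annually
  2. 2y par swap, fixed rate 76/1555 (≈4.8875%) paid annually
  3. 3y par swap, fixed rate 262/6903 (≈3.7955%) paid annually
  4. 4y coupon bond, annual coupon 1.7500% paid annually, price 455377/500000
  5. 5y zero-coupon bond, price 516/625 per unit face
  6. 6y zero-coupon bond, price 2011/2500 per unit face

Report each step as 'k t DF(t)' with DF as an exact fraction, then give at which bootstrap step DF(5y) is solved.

1 1 2393/2500
2 2 568/625
3 3 1119/1250
4 4 2119/2500
5 5 516/625
6 6 2011/2500
DF(5y) is solved at step 5

step 1 [1y] swap r/1=107/2393: DF=(1 − 107/2393·(0))/(1+107/2393) = 2393/2500 ≈ 0.957200
step 2 [2y] swap r/1=76/1555: DF=(1 − 76/1555·(0.957200))/(1+76/1555) = 568/625 ≈ 0.908800
step 3 [3y] swap r/1=262/6903: DF=(1 − 262/6903·(0.957200+0.908800))/(1+262/6903) = 1119/1250 ≈ 0.895200
step 4 [4y] bond c/1=7/400: DF=(455377/500000 − 7/400·(0.957200+0.908800+0.895200))/(1+7/400) = 2119/2500 ≈ 0.847600
step 5 [5y] zero: DF = P = 516/625 ≈ 0.825600
step 6 [6y] zero: DF = P = 2011/2500 ≈ 0.804400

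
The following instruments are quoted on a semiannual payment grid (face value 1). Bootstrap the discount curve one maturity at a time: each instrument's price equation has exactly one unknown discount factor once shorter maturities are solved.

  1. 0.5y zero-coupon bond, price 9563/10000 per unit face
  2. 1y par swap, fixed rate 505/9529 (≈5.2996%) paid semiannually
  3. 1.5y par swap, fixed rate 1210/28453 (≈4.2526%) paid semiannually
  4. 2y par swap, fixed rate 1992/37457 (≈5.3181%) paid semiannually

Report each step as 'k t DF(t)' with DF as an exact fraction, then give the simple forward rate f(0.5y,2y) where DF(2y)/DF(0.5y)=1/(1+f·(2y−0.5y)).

1 1/2 9563/10000
2 1 1899/2000
3 3/2 1879/2000
4 2 2251/2500
f(0.5y,2y) = ((9563/10000)/(2251/2500) − 1)/(3/2) = 559/13506 ≈ 4.1389%

step 1 [0.5y] zero: DF = P = 9563/10000 ≈ 0.956300
step 2 [1y] swap r/2=505/19058: DF=(1 − 505/19058·(0.956300))/(1+505/19058) = 1899/2000 ≈ 0.949500
step 3 [1.5y] swap r/2=605/28453: DF=(1 − 605/28453·(0.956300+0.949500))/(1+605/28453) = 1879/2000 ≈ 0.939500
step 4 [2y] swap r/2=996/37457: DF=(1 − 996/37457·(0.956300+0.949500+0.939500))/(1+996/37457) = 2251/2500 ≈ 0.900400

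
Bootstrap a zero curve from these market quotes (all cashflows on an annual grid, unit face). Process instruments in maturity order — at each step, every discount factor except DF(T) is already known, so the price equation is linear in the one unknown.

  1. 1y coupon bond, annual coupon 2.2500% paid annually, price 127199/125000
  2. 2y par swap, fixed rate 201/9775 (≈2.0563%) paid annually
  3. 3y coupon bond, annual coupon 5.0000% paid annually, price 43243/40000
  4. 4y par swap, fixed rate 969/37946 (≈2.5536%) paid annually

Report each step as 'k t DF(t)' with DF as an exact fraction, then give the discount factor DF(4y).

step 1 [1y] bond c/1=9/400: DF=(127199/125000 − 9/400·(0))/(1+9/400) = 622/625 ≈ 0.995200
step 2 [2y] swap r/1=201/9775: DF=(1 − 201/9775·(0.995200))/(1+201/9775) = 4799/5000 ≈ 0.959800
step 3 [3y] bond c/1=1/20: DF=(43243/40000 − 1/20·(0.995200+0.959800))/(1+1/20) = 1873/2000 ≈ 0.936500
step 4 [4y] swap r/1=969/37946: DF=(1 − 969/37946·(0.995200+0.959800+0.936500))/(1+969/37946) = 9031/10000 ≈ 0.903100

1 1 622/625
2 2 4799/5000
3 3 1873/2000
4 4 9031/10000
DF(4y) = 9031/10000 ≈ 0.903100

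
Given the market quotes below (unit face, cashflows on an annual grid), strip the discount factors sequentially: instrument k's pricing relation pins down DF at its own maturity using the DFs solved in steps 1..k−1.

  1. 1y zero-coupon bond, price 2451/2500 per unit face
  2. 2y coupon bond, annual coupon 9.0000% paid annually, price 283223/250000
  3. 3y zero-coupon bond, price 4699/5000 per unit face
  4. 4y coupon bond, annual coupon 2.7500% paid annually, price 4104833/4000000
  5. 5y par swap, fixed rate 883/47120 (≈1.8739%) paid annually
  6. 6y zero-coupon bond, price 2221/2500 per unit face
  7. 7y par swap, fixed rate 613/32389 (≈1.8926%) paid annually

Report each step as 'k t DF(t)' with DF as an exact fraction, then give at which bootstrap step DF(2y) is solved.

step 1 [1y] zero: DF = P = 2451/2500 ≈ 0.980400
step 2 [2y] bond c/1=9/100: DF=(283223/250000 − 9/100·(0.980400))/(1+9/100) = 599/625 ≈ 0.958400
step 3 [3y] zero: DF = P = 4699/5000 ≈ 0.939800
step 4 [4y] bond c/1=11/400: DF=(4104833/4000000 − 11/400·(0.980400+0.958400+0.939800))/(1+11/400) = 9217/10000 ≈ 0.921700
step 5 [5y] swap r/1=883/47120: DF=(1 − 883/47120·(0.980400+0.958400+0.939800+0.921700))/(1+883/47120) = 9117/10000 ≈ 0.911700
step 6 [6y] zero: DF = P = 2221/2500 ≈ 0.888400
step 7 [7y] swap r/1=613/32389: DF=(1 − 613/32389·(0.980400+0.958400+0.939800+0.921700+0.911700+0.888400))/(1+613/32389) = 4387/5000 ≈ 0.877400

1 1 2451/2500
2 2 599/625
3 3 4699/5000
4 4 9217/10000
5 5 9117/10000
6 6 2221/2500
7 7 4387/5000
DF(2y) is solved at step 2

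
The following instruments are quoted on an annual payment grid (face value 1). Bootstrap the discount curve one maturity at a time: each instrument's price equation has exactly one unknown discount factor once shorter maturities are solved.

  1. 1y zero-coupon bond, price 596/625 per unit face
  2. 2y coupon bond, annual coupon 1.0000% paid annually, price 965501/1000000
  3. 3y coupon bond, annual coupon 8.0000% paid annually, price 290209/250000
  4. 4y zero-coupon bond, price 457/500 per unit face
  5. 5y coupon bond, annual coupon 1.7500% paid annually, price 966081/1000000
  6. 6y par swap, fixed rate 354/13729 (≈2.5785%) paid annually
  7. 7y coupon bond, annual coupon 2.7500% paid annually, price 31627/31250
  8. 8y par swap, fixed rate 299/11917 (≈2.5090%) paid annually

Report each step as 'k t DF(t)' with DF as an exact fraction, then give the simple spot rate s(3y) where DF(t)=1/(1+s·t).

step 1 [1y] zero: DF = P = 596/625 ≈ 0.953600
step 2 [2y] bond c/1=1/100: DF=(965501/1000000 − 1/100·(0.953600))/(1+1/100) = 1893/2000 ≈ 0.946500
step 3 [3y] bond c/1=2/25: DF=(290209/250000 − 2/25·(0.953600+0.946500))/(1+2/25) = 9341/10000 ≈ 0.934100
step 4 [4y] zero: DF = P = 457/500 ≈ 0.914000
step 5 [5y] bond c/1=7/400: DF=(966081/1000000 − 7/400·(0.953600+0.946500+0.934100+0.914000))/(1+7/400) = 177/200 ≈ 0.885000
step 6 [6y] swap r/1=354/13729: DF=(1 − 354/13729·(0.953600+0.946500+0.934100+0.914000+0.885000))/(1+354/13729) = 1073/1250 ≈ 0.858400
step 7 [7y] bond c/1=11/400: DF=(31627/31250 − 11/400·(0.953600+0.946500+0.934100+0.914000+0.885000+0.858400))/(1+11/400) = 419/500 ≈ 0.838000
step 8 [8y] swap r/1=299/11917: DF=(1 − 299/11917·(0.953600+0.946500+0.934100+0.914000+0.885000+0.858400+0.838000))/(1+299/11917) = 4103/5000 ≈ 0.820600

1 1 596/625
2 2 1893/2000
3 3 9341/10000
4 4 457/500
5 5 177/200
6 6 1073/1250
7 7 419/500
8 8 4103/5000
s(3y) = (1/(9341/10000) − 1)/(3) = 659/28023 ≈ 2.3516%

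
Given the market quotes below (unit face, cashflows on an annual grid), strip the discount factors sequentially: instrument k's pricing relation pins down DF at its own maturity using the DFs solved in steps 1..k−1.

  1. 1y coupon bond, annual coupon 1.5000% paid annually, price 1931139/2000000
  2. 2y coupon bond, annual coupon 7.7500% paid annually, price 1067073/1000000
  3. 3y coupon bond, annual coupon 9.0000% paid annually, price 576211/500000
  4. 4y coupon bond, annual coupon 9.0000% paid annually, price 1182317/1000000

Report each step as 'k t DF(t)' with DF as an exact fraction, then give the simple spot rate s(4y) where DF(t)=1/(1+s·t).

1 1 9513/10000
2 2 9219/10000
3 3 4513/5000
4 4 1711/2000
s(4y) = (1/(1711/2000) − 1)/(4) = 289/6844 ≈ 4.2227%

step 1 [1y] bond c/1=3/200: DF=(1931139/2000000 − 3/200·(0))/(1+3/200) = 9513/10000 ≈ 0.951300
step 2 [2y] bond c/1=31/400: DF=(1067073/1000000 − 31/400·(0.951300))/(1+31/400) = 9219/10000 ≈ 0.921900
step 3 [3y] bond c/1=9/100: DF=(576211/500000 − 9/100·(0.951300+0.921900))/(1+9/100) = 4513/5000 ≈ 0.902600
step 4 [4y] bond c/1=9/100: DF=(1182317/1000000 − 9/100·(0.951300+0.921900+0.902600))/(1+9/100) = 1711/2000 ≈ 0.855500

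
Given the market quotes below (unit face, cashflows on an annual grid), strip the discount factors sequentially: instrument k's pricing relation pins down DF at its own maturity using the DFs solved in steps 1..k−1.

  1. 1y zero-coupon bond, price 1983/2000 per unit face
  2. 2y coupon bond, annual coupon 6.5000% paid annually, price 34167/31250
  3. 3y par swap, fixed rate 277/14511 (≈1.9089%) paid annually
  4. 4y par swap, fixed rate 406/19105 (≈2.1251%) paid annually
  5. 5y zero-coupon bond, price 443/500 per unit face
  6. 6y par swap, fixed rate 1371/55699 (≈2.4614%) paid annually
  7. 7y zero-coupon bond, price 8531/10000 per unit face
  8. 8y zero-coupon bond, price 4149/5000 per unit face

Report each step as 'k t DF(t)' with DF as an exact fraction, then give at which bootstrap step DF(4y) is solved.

step 1 [1y] zero: DF = P = 1983/2000 ≈ 0.991500
step 2 [2y] bond c/1=13/200: DF=(34167/31250 − 13/200·(0.991500))/(1+13/200) = 9661/10000 ≈ 0.966100
step 3 [3y] swap r/1=277/14511: DF=(1 − 277/14511·(0.991500+0.966100))/(1+277/14511) = 4723/5000 ≈ 0.944600
step 4 [4y] swap r/1=406/19105: DF=(1 − 406/19105·(0.991500+0.966100+0.944600))/(1+406/19105) = 2297/2500 ≈ 0.918800
step 5 [5y] zero: DF = P = 443/500 ≈ 0.886000
step 6 [6y] swap r/1=1371/55699: DF=(1 − 1371/55699·(0.991500+0.966100+0.944600+0.918800+0.886000))/(1+1371/55699) = 8629/10000 ≈ 0.862900
step 7 [7y] zero: DF = P = 8531/10000 ≈ 0.853100
step 8 [8y] zero: DF = P = 4149/5000 ≈ 0.829800

1 1 1983/2000
2 2 9661/10000
3 3 4723/5000
4 4 2297/2500
5 5 443/500
6 6 8629/10000
7 7 8531/10000
8 8 4149/5000
DF(4y) is solved at step 4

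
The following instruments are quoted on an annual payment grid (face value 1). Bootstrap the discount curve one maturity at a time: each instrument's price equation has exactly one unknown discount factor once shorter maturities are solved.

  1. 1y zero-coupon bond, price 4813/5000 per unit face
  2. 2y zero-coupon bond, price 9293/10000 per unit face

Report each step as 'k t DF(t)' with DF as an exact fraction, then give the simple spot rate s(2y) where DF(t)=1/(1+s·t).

1 1 4813/5000
2 2 9293/10000
s(2y) = (1/(9293/10000) − 1)/(2) = 707/18586 ≈ 3.8039%

step 1 [1y] zero: DF = P = 4813/5000 ≈ 0.962600
step 2 [2y] zero: DF = P = 9293/10000 ≈ 0.929300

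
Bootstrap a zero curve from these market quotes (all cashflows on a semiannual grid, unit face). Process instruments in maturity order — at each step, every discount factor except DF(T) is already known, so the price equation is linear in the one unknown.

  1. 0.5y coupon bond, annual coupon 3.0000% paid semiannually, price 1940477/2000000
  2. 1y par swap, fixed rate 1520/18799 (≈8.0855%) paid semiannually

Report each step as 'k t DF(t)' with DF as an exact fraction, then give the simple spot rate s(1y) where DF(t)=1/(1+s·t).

1 1/2 9559/10000
2 1 231/250
s(1y) = (1/(231/250) − 1)/(1) = 19/231 ≈ 8.2251%

step 1 [0.5y] bond c/2=3/200: DF=(1940477/2000000 − 3/200·(0))/(1+3/200) = 9559/10000 ≈ 0.955900
step 2 [1y] swap r/2=760/18799: DF=(1 − 760/18799·(0.955900))/(1+760/18799) = 231/250 ≈ 0.924000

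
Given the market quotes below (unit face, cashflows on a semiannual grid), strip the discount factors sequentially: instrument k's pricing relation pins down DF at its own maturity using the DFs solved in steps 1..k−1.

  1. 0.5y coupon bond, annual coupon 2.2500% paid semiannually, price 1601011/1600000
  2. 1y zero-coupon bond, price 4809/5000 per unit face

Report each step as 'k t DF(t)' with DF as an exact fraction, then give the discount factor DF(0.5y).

1 1/2 1979/2000
2 1 4809/5000
DF(0.5y) = 1979/2000 ≈ 0.989500

step 1 [0.5y] bond c/2=9/800: DF=(1601011/1600000 − 9/800·(0))/(1+9/800) = 1979/2000 ≈ 0.989500
step 2 [1y] zero: DF = P = 4809/5000 ≈ 0.961800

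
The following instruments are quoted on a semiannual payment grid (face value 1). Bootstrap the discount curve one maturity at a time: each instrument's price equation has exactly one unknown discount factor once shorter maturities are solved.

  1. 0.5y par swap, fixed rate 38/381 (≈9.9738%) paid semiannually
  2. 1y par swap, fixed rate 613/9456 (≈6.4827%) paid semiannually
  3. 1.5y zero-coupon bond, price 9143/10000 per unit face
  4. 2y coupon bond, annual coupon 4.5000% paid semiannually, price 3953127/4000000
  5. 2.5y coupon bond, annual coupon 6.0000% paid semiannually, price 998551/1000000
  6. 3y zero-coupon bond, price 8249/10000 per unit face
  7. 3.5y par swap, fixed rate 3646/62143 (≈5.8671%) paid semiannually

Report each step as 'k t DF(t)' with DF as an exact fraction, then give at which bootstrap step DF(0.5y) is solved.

step 1 [0.5y] swap r/2=19/381: DF=(1 − 19/381·(0))/(1+19/381) = 381/400 ≈ 0.952500
step 2 [1y] swap r/2=613/18912: DF=(1 − 613/18912·(0.952500))/(1+613/18912) = 9387/10000 ≈ 0.938700
step 3 [1.5y] zero: DF = P = 9143/10000 ≈ 0.914300
step 4 [2y] bond c/2=9/400: DF=(3953127/4000000 − 9/400·(0.952500+0.938700+0.914300))/(1+9/400) = 1131/1250 ≈ 0.904800
step 5 [2.5y] bond c/2=3/100: DF=(998551/1000000 − 3/100·(0.952500+0.938700+0.914300+0.904800))/(1+3/100) = 4307/5000 ≈ 0.861400
step 6 [3y] zero: DF = P = 8249/10000 ≈ 0.824900
step 7 [3.5y] swap r/2=1823/62143: DF=(1 − 1823/62143·(0.952500+0.938700+0.914300+0.904800+0.861400+0.824900))/(1+1823/62143) = 8177/10000 ≈ 0.817700

1 1/2 381/400
2 1 9387/10000
3 3/2 9143/10000
4 2 1131/1250
5 5/2 4307/5000
6 3 8249/10000
7 7/2 8177/10000
DF(0.5y) is solved at step 1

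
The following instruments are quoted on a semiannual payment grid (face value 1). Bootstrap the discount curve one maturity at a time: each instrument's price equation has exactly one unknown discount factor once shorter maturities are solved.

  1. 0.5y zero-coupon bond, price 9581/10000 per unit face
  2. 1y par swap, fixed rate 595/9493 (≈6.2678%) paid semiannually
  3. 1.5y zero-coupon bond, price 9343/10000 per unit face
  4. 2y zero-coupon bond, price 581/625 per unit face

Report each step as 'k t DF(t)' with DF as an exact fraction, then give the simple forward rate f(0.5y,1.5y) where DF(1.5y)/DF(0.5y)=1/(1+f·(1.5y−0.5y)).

1 1/2 9581/10000
2 1 1881/2000
3 3/2 9343/10000
4 2 581/625
f(0.5y,1.5y) = ((9581/10000)/(9343/10000) − 1)/(1) = 238/9343 ≈ 2.5474%

step 1 [0.5y] zero: DF = P = 9581/10000 ≈ 0.958100
step 2 [1y] swap r/2=595/18986: DF=(1 − 595/18986·(0.958100))/(1+595/18986) = 1881/2000 ≈ 0.940500
step 3 [1.5y] zero: DF = P = 9343/10000 ≈ 0.934300
step 4 [2y] zero: DF = P = 581/625 ≈ 0.929600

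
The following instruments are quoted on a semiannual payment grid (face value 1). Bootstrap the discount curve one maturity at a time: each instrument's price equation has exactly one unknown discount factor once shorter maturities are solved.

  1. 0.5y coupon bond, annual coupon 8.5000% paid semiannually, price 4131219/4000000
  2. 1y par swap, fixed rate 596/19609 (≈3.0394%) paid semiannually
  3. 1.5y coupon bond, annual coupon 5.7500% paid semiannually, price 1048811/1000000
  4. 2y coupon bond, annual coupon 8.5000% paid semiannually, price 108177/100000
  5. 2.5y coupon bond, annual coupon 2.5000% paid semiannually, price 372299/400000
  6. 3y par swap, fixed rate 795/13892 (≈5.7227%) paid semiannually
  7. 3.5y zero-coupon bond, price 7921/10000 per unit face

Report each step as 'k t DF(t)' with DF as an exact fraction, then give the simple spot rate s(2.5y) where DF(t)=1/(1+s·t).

1 1/2 9907/10000
2 1 4851/5000
3 3/2 9647/10000
4 2 574/625
5 5/2 4359/5000
6 3 841/1000
7 7/2 7921/10000
s(2.5y) = (1/(4359/5000) − 1)/(5/2) = 1282/21795 ≈ 5.8821%

step 1 [0.5y] bond c/2=17/400: DF=(4131219/4000000 − 17/400·(0))/(1+17/400) = 9907/10000 ≈ 0.990700
step 2 [1y] swap r/2=298/19609: DF=(1 − 298/19609·(0.990700))/(1+298/19609) = 4851/5000 ≈ 0.970200
step 3 [1.5y] bond c/2=23/800: DF=(1048811/1000000 − 23/800·(0.990700+0.970200))/(1+23/800) = 9647/10000 ≈ 0.964700
step 4 [2y] bond c/2=17/400: DF=(108177/100000 − 17/400·(0.990700+0.970200+0.964700))/(1+17/400) = 574/625 ≈ 0.918400
step 5 [2.5y] bond c/2=1/80: DF=(372299/400000 − 1/80·(0.990700+0.970200+0.964700+0.918400))/(1+1/80) = 4359/5000 ≈ 0.871800
step 6 [3y] swap r/2=795/27784: DF=(1 − 795/27784·(0.990700+0.970200+0.964700+0.918400+0.871800))/(1+795/27784) = 841/1000 ≈ 0.841000
step 7 [3.5y] zero: DF = P = 7921/10000 ≈ 0.792100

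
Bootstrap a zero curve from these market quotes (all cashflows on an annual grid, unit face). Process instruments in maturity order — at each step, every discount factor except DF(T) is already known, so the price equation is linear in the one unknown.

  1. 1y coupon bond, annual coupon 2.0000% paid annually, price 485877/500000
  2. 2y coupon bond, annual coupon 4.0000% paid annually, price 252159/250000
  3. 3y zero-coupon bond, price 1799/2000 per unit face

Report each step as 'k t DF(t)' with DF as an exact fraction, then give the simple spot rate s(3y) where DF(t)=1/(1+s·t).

1 1 9527/10000
2 2 2333/2500
3 3 1799/2000
s(3y) = (1/(1799/2000) − 1)/(3) = 67/1799 ≈ 3.7243%

step 1 [1y] bond c/1=1/50: DF=(485877/500000 − 1/50·(0))/(1+1/50) = 9527/10000 ≈ 0.952700
step 2 [2y] bond c/1=1/25: DF=(252159/250000 − 1/25·(0.952700))/(1+1/25) = 2333/2500 ≈ 0.933200
step 3 [3y] zero: DF = P = 1799/2000 ≈ 0.899500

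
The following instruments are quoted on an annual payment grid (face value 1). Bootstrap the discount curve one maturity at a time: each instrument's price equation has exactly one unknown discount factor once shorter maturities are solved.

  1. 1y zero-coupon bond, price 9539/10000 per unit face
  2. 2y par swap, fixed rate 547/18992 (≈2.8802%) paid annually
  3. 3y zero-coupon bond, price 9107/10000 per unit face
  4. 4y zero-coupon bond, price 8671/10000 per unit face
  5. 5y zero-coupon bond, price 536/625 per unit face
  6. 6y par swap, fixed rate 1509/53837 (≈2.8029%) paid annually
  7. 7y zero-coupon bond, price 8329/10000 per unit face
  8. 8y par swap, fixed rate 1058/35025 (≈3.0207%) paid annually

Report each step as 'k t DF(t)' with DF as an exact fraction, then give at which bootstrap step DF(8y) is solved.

1 1 9539/10000
2 2 9453/10000
3 3 9107/10000
4 4 8671/10000
5 5 536/625
6 6 8491/10000
7 7 8329/10000
8 8 1971/2500
DF(8y) is solved at step 8

step 1 [1y] zero: DF = P = 9539/10000 ≈ 0.953900
step 2 [2y] swap r/1=547/18992: DF=(1 − 547/18992·(0.953900))/(1+547/18992) = 9453/10000 ≈ 0.945300
step 3 [3y] zero: DF = P = 9107/10000 ≈ 0.910700
step 4 [4y] zero: DF = P = 8671/10000 ≈ 0.867100
step 5 [5y] zero: DF = P = 536/625 ≈ 0.857600
step 6 [6y] swap r/1=1509/53837: DF=(1 − 1509/53837·(0.953900+0.945300+0.910700+0.867100+0.857600))/(1+1509/53837) = 8491/10000 ≈ 0.849100
step 7 [7y] zero: DF = P = 8329/10000 ≈ 0.832900
step 8 [8y] swap r/1=1058/35025: DF=(1 − 1058/35025·(0.953900+0.945300+0.910700+0.867100+0.857600+0.849100+0.832900))/(1+1058/35025) = 1971/2500 ≈ 0.788400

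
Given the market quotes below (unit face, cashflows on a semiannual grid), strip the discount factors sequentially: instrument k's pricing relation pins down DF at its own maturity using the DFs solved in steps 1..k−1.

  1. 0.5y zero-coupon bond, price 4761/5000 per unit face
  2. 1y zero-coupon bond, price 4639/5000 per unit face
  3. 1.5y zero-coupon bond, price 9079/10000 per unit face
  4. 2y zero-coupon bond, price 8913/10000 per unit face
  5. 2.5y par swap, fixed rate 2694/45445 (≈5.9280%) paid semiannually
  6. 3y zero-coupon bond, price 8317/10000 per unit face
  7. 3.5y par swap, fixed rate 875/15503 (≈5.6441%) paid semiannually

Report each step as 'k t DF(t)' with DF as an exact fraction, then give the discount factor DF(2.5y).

step 1 [0.5y] zero: DF = P = 4761/5000 ≈ 0.952200
step 2 [1y] zero: DF = P = 4639/5000 ≈ 0.927800
step 3 [1.5y] zero: DF = P = 9079/10000 ≈ 0.907900
step 4 [2y] zero: DF = P = 8913/10000 ≈ 0.891300
step 5 [2.5y] swap r/2=1347/45445: DF=(1 − 1347/45445·(0.952200+0.927800+0.907900+0.891300))/(1+1347/45445) = 8653/10000 ≈ 0.865300
step 6 [3y] zero: DF = P = 8317/10000 ≈ 0.831700
step 7 [3.5y] swap r/2=875/31006: DF=(1 − 875/31006·(0.952200+0.927800+0.907900+0.891300+0.865300+0.831700))/(1+875/31006) = 33/40 ≈ 0.825000

1 1/2 4761/5000
2 1 4639/5000
3 3/2 9079/10000
4 2 8913/10000
5 5/2 8653/10000
6 3 8317/10000
7 7/2 33/40
DF(2.5y) = 8653/10000 ≈ 0.865300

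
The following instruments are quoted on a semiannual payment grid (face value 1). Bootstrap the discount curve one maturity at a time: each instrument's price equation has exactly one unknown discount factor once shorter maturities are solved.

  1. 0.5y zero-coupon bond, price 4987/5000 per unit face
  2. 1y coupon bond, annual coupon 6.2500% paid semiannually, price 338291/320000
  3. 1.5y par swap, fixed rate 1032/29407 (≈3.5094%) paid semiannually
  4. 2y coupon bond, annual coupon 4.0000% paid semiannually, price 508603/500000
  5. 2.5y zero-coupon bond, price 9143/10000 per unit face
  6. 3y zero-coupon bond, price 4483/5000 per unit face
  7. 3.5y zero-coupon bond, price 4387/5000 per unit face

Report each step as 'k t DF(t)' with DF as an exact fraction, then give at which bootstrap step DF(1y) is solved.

1 1/2 4987/5000
2 1 9949/10000
3 3/2 2371/2500
4 2 2349/2500
5 5/2 9143/10000
6 3 4483/5000
7 7/2 4387/5000
DF(1y) is solved at step 2

step 1 [0.5y] zero: DF = P = 4987/5000 ≈ 0.997400
step 2 [1y] bond c/2=1/32: DF=(338291/320000 − 1/32·(0.997400))/(1+1/32) = 9949/10000 ≈ 0.994900
step 3 [1.5y] swap r/2=516/29407: DF=(1 − 516/29407·(0.997400+0.994900))/(1+516/29407) = 2371/2500 ≈ 0.948400
step 4 [2y] bond c/2=1/50: DF=(508603/500000 − 1/50·(0.997400+0.994900+0.948400))/(1+1/50) = 2349/2500 ≈ 0.939600
step 5 [2.5y] zero: DF = P = 9143/10000 ≈ 0.914300
step 6 [3y] zero: DF = P = 4483/5000 ≈ 0.896600
step 7 [3.5y] zero: DF = P = 4387/5000 ≈ 0.877400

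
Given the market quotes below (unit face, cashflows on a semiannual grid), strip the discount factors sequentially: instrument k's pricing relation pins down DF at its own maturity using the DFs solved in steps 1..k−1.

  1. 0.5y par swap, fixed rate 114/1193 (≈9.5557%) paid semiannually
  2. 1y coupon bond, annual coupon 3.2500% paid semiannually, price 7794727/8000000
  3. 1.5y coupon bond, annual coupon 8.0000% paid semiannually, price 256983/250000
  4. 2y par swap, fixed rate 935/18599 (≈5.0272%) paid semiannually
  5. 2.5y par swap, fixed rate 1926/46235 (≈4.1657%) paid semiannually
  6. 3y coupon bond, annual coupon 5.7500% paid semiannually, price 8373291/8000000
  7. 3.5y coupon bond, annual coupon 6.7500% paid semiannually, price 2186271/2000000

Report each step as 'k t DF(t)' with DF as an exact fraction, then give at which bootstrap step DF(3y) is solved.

1 1/2 1193/1250
2 1 1887/2000
3 3/2 4577/5000
4 2 1813/2000
5 5/2 9037/10000
6 3 4441/5000
7 7/2 351/400
DF(3y) is solved at step 6

step 1 [0.5y] swap r/2=57/1193: DF=(1 − 57/1193·(0))/(1+57/1193) = 1193/1250 ≈ 0.954400
step 2 [1y] bond c/2=13/800: DF=(7794727/8000000 − 13/800·(0.954400))/(1+13/800) = 1887/2000 ≈ 0.943500
step 3 [1.5y] bond c/2=1/25: DF=(256983/250000 − 1/25·(0.954400+0.943500))/(1+1/25) = 4577/5000 ≈ 0.915400
step 4 [2y] swap r/2=935/37198: DF=(1 − 935/37198·(0.954400+0.943500+0.915400))/(1+935/37198) = 1813/2000 ≈ 0.906500
step 5 [2.5y] swap r/2=963/46235: DF=(1 − 963/46235·(0.954400+0.943500+0.915400+0.906500))/(1+963/46235) = 9037/10000 ≈ 0.903700
step 6 [3y] bond c/2=23/800: DF=(8373291/8000000 − 23/800·(0.954400+0.943500+0.915400+0.906500+0.903700))/(1+23/800) = 4441/5000 ≈ 0.888200
step 7 [3.5y] bond c/2=27/800: DF=(2186271/2000000 − 27/800·(0.954400+0.943500+0.915400+0.906500+0.903700+0.888200))/(1+27/800) = 351/400 ≈ 0.877500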